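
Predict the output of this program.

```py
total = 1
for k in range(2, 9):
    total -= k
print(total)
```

k=2: total = 1-2 = -1
k=3: total = (-1)-3 = -4
k=4: total = (-4)-4 = -8
k=5: total = (-8)-5 = -13
k=6: total = (-13)-6 = -19
k=7: total = (-19)-7 = -26
k=8: total = (-26)-8 = -34

-34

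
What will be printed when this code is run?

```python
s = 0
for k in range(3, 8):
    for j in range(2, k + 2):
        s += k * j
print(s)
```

k=3,j=2: s = 0+6 = 6
k=3,j=3: s = 6+9 = 15
k=3,j=4: s = 15+12 = 27
k=4,j=2: s = 27+8 = 35
k=4,j=3: s = 35+12 = 47
k=4,j=4: s = 47+16 = 63
k=4,j=5: s = 63+20 = 83
k=5,j=2: s = 83+10 = 93
k=5,j=3: s = 93+15 = 108
k=5,j=4: s = 108+20 = 128
k=5,j=5: s = 128+25 = 153
k=5,j=6: s = 153+30 = 183
k=6,j=2: s = 183+12 = 195
k=6,j=3: s = 195+18 = 213
k=6,j=4: s = 213+24 = 237
k=6,j=5: s = 237+30 = 267
k=6,j=6: s = 267+36 = 303
k=6,j=7: s = 303+42 = 345
k=7,j=2: s = 345+14 = 359
k=7,j=3: s = 359+21 = 380
k=7,j=4: s = 380+28 = 408
k=7,j=5: s = 408+35 = 443
k=7,j=6: s = 443+42 = 485
k=7,j=7: s = 485+49 = 534
k=7,j=8: s = 534+56 = 590

590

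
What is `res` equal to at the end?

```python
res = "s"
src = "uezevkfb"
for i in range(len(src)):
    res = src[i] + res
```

i=0: prepend 'u' → 'us'
i=1: prepend 'e' → 'eus'
i=2: prepend 'z' → 'zeus'
i=3: prepend 'e' → 'ezeus'
i=4: prepend 'v' → 'vezeus'
i=5: prepend 'k' → 'kvezeus'
i=6: prepend 'f' → 'fkvezeus'
i=7: prepend 'b' → 'bfkvezeus'

'bfkvezeus'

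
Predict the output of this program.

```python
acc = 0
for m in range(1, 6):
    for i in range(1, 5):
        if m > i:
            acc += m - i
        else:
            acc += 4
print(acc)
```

60

m=1,i=1: not 1>1, acc = 0+4 = 4
m=1,i=2: not 1>2, acc = 4+4 = 8
m=1,i=3: not 1>3, acc = 8+4 = 12
m=1,i=4: not 1>4, acc = 12+4 = 16
m=2,i=1: 2>1, acc = 16+1 = 17
m=2,i=2: not 2>2, acc = 17+4 = 21
m=2,i=3: not 2>3, acc = 21+4 = 25
m=2,i=4: not 2>4, acc = 25+4 = 29
m=3,i=1: 3>1, acc = 29+2 = 31
m=3,i=2: 3>2, acc = 31+1 = 32
m=3,i=3: not 3>3, acc = 32+4 = 36
m=3,i=4: not 3>4, acc = 36+4 = 40
m=4,i=1: 4>1, acc = 40+3 = 43
m=4,i=2: 4>2, acc = 43+2 = 45
m=4,i=3: 4>3, acc = 45+1 = 46
m=4,i=4: not 4>4, acc = 46+4 = 50
m=5,i=1: 5>1, acc = 50+4 = 54
m=5,i=2: 5>2, acc = 54+3 = 57
m=5,i=3: 5>3, acc = 57+2 = 59
m=5,i=4: 5>4, acc = 59+1 = 60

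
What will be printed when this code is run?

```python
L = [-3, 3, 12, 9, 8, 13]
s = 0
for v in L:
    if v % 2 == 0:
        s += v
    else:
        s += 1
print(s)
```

24

v=-3: not even, s = 0+1 = 1
v=3: not even, s = 1+1 = 2
v=12: even, s = 2+12 = 14
v=9: not even, s = 14+1 = 15
v=8: even, s = 15+8 = 23
v=13: not even, s = 23+1 = 24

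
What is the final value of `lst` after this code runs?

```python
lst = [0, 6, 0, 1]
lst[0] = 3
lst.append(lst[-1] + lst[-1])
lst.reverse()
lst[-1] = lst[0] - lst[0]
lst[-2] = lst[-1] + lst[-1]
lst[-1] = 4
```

lst[0] = 3 → [3, 6, 0, 1]
append lst[-1]+lst[-1] = 1+1 = 2 → [3, 6, 0, 1, 2]
reverse → [2, 1, 0, 6, 3]
lst[-1] = lst[0]-lst[0] = 2-2 = 0 → [2, 1, 0, 6, 0]
lst[-2] = lst[-1]+lst[-1] = 0+0 = 0 → [2, 1, 0, 0, 0]
lst[-1] = 4 → [2, 1, 0, 0, 4]

[2, 1, 0, 0, 4]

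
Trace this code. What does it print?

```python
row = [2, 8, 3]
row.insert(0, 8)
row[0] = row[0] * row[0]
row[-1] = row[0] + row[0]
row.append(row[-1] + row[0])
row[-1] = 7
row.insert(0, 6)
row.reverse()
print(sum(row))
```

insert 8 at 0 → [8, 2, 8, 3]
row[0] = row[0]*row[0] = 8*8 = 64 → [64, 2, 8, 3]
row[-1] = row[0]+row[0] = 64+64 = 128 → [64, 2, 8, 128]
append row[-1]+row[0] = 128+64 = 192 → [64, 2, 8, 128, 192]
row[-1] = 7 → [64, 2, 8, 128, 7]
insert 6 at 0 → [6, 64, 2, 8, 128, 7]
reverse → [7, 128, 8, 2, 64, 6]
sum = 215

215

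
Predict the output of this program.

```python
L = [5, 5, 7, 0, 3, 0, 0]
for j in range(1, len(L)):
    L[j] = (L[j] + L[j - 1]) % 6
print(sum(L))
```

j=1: L[1] = (5+5)%6 = 4 → [5, 4, 7, 0, 3, 0, 0]
j=2: L[2] = (7+4)%6 = 5 → [5, 4, 5, 0, 3, 0, 0]
j=3: L[3] = (0+5)%6 = 5 → [5, 4, 5, 5, 3, 0, 0]
j=4: L[4] = (3+5)%6 = 2 → [5, 4, 5, 5, 2, 0, 0]
j=5: L[5] = (0+2)%6 = 2 → [5, 4, 5, 5, 2, 2, 0]
j=6: L[6] = (0+2)%6 = 2 → [5, 4, 5, 5, 2, 2, 2]
sum = 25

25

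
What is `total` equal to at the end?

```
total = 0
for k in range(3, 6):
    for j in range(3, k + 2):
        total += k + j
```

75

k=3,j=3: total = 0+6 = 6
k=3,j=4: total = 6+7 = 13
k=4,j=3: total = 13+7 = 20
k=4,j=4: total = 20+8 = 28
k=4,j=5: total = 28+9 = 37
k=5,j=3: total = 37+8 = 45
k=5,j=4: total = 45+9 = 54
k=5,j=5: total = 54+10 = 64
k=5,j=6: total = 64+11 = 75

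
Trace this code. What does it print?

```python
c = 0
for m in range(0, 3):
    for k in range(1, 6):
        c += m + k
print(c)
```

m=0,k=1: c = 0+1 = 1
m=0,k=2: c = 1+2 = 3
m=0,k=3: c = 3+3 = 6
m=0,k=4: c = 6+4 = 10
m=0,k=5: c = 10+5 = 15
m=1,k=1: c = 15+2 = 17
m=1,k=2: c = 17+3 = 20
m=1,k=3: c = 20+4 = 24
m=1,k=4: c = 24+5 = 29
m=1,k=5: c = 29+6 = 35
m=2,k=1: c = 35+3 = 38
m=2,k=2: c = 38+4 = 42
m=2,k=3: c = 42+5 = 47
m=2,k=4: c = 47+6 = 53
m=2,k=5: c = 53+7 = 60

60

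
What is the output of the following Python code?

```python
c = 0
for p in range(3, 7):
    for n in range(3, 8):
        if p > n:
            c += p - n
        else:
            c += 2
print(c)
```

38

p=3,n=3: not 3>3, c = 0+2 = 2
p=3,n=4: not 3>4, c = 2+2 = 4
p=3,n=5: not 3>5, c = 4+2 = 6
p=3,n=6: not 3>6, c = 6+2 = 8
p=3,n=7: not 3>7, c = 8+2 = 10
p=4,n=3: 4>3, c = 10+1 = 11
p=4,n=4: not 4>4, c = 11+2 = 13
p=4,n=5: not 4>5, c = 13+2 = 15
p=4,n=6: not 4>6, c = 15+2 = 17
p=4,n=7: not 4>7, c = 17+2 = 19
p=5,n=3: 5>3, c = 19+2 = 21
p=5,n=4: 5>4, c = 21+1 = 22
p=5,n=5: not 5>5, c = 22+2 = 24
p=5,n=6: not 5>6, c = 24+2 = 26
p=5,n=7: not 5>7, c = 26+2 = 28
p=6,n=3: 6>3, c = 28+3 = 31
p=6,n=4: 6>4, c = 31+2 = 33
p=6,n=5: 6>5, c = 33+1 = 34
p=6,n=6: not 6>6, c = 34+2 = 36
p=6,n=7: not 6>7, c = 36+2 = 38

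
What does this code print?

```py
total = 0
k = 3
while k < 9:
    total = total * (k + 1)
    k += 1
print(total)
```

0

k=3: total = 0*4 = 0
k=4: total = 0*5 = 0
k=5: total = 0*6 = 0
k=6: total = 0*7 = 0
k=7: total = 0*8 = 0
k=8: total = 0*9 = 0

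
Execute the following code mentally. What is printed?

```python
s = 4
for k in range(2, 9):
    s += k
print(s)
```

k=2: s = 4+2 = 6
k=3: s = 6+3 = 9
k=4: s = 9+4 = 13
k=5: s = 13+5 = 18
k=6: s = 18+6 = 24
k=7: s = 24+7 = 31
k=8: s = 31+8 = 39

39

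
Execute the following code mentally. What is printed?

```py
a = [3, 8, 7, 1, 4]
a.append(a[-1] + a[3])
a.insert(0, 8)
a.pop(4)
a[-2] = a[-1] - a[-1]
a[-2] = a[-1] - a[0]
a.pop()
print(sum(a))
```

23

append a[-1]+a[3] = 4+1 = 5 → [3, 8, 7, 1, 4, 5]
insert 8 at 0 → [8, 3, 8, 7, 1, 4, 5]
pop(4) removes 1 → [8, 3, 8, 7, 4, 5]
a[-2] = a[-1]-a[-1] = 5-5 = 0 → [8, 3, 8, 7, 0, 5]
a[-2] = a[-1]-a[0] = 5-8 = -3 → [8, 3, 8, 7, -3, 5]
pop() removes 5 → [8, 3, 8, 7, -3]
sum = 23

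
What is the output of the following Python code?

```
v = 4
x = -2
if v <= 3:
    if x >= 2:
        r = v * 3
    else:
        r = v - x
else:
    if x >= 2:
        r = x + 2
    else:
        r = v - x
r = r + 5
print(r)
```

11

v=4, x=-2
v <= 3 is False; x >= 2 is False
→ r = v - x = 6
r = 6+5 = 11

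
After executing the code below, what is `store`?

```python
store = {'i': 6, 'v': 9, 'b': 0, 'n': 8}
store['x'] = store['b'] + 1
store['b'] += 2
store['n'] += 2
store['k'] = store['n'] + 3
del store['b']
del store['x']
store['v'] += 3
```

{'i': 6, 'v': 12, 'n': 10, 'k': 13}

store['x'] = store['b']+1 = 1 → {'i': 6, 'v': 9, 'b': 0, 'n': 8, 'x': 1}
store['b'] = 0+2 = 2 → {'i': 6, 'v': 9, 'b': 2, 'n': 8, 'x': 1}
store['n'] = 8+2 = 10 → {'i': 6, 'v': 9, 'b': 2, 'n': 10, 'x': 1}
store['k'] = store['n']+3 = 13 → {'i': 6, 'v': 9, 'b': 2, 'n': 10, 'x': 1, 'k': 13}
del 'b' → {'i': 6, 'v': 9, 'n': 10, 'x': 1, 'k': 13}
del 'x' → {'i': 6, 'v': 9, 'n': 10, 'k': 13}
store['v'] = 9+3 = 12 → {'i': 6, 'v': 12, 'n': 10, 'k': 13}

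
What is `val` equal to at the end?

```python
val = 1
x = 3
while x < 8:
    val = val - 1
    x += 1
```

x=3: val = 1-1 = 0
x=4: val = 0-1 = -1
x=5: val = (-1)-1 = -2
x=6: val = (-2)-1 = -3
x=7: val = (-3)-1 = -4

-4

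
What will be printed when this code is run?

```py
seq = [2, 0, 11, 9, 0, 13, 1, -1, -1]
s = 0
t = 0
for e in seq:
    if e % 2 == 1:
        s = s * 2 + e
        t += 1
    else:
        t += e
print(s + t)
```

609

e=2: not odd; t=2
e=0: not odd; t=2
e=11: odd, s = 0*2+11 = 11; t=3
e=9: odd, s = 11*2+9 = 31; t=4
e=0: not odd; t=4
e=13: odd, s = 31*2+13 = 75; t=5
e=1: odd, s = 75*2+1 = 151; t=6
e=-1: odd, s = 151*2+(-1) = 301; t=7
e=-1: odd, s = 301*2+(-1) = 601; t=8
s+t = 601+8 = 609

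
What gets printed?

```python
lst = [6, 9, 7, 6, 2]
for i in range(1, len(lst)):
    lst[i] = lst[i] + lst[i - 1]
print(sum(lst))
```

101

i=1: lst[1] = 9+6 = 15 → [6, 15, 7, 6, 2]
i=2: lst[2] = 7+15 = 22 → [6, 15, 22, 6, 2]
i=3: lst[3] = 6+22 = 28 → [6, 15, 22, 28, 2]
i=4: lst[4] = 2+28 = 30 → [6, 15, 22, 28, 30]
sum = 101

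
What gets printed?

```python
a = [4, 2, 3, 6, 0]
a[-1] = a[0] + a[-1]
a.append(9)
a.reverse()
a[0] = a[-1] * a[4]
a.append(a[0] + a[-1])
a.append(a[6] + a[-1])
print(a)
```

[8, 4, 6, 3, 2, 4, 12, 24]

a[-1] = a[0]+a[-1] = 4+0 = 4 → [4, 2, 3, 6, 4]
append 9 → [4, 2, 3, 6, 4, 9]
reverse → [9, 4, 6, 3, 2, 4]
a[0] = a[-1]*a[4] = 4*2 = 8 → [8, 4, 6, 3, 2, 4]
append a[0]+a[-1] = 8+4 = 12 → [8, 4, 6, 3, 2, 4, 12]
append a[6]+a[-1] = 12+12 = 24 → [8, 4, 6, 3, 2, 4, 12, 24]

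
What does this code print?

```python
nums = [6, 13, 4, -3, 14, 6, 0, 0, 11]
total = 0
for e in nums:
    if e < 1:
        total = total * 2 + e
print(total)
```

-12

e=6: not <1
e=13: not <1
e=4: not <1
e=-3: <1, total = 0*2+(-3) = -3
e=14: not <1
e=6: not <1
e=0: <1, total = (-3)*2+0 = -6
e=0: <1, total = (-6)*2+0 = -12
e=11: not <1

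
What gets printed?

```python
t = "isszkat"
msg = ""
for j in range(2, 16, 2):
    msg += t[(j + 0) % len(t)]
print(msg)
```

sktszai

j=2: add t[2]='s' → 's'
j=4: add t[4]='k' → 'sk'
j=6: add t[6]='t' → 'skt'
j=8: add t[1]='s' → 'skts'
j=10: add t[3]='z' → 'sktsz'
j=12: add t[5]='a' → 'sktsza'
j=14: add t[0]='i' → 'sktszai'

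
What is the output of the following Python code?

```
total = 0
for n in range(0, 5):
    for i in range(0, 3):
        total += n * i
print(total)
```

n=0,i=0: total = 0+0 = 0
n=0,i=1: total = 0+0 = 0
n=0,i=2: total = 0+0 = 0
n=1,i=0: total = 0+0 = 0
n=1,i=1: total = 0+1 = 1
n=1,i=2: total = 1+2 = 3
n=2,i=0: total = 3+0 = 3
n=2,i=1: total = 3+2 = 5
n=2,i=2: total = 5+4 = 9
n=3,i=0: total = 9+0 = 9
n=3,i=1: total = 9+3 = 12
n=3,i=2: total = 12+6 = 18
n=4,i=0: total = 18+0 = 18
n=4,i=1: total = 18+4 = 22
n=4,i=2: total = 22+8 = 30

30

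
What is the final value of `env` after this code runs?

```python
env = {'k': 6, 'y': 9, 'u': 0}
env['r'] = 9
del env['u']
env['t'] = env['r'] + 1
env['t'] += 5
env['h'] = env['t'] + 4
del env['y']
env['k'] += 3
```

env['r'] = 9 → {'k': 6, 'y': 9, 'u': 0, 'r': 9}
del 'u' → {'k': 6, 'y': 9, 'r': 9}
env['t'] = env['r']+1 = 10 → {'k': 6, 'y': 9, 'r': 9, 't': 10}
env['t'] = 10+5 = 15 → {'k': 6, 'y': 9, 'r': 9, 't': 15}
env['h'] = env['t']+4 = 19 → {'k': 6, 'y': 9, 'r': 9, 't': 15, 'h': 19}
del 'y' → {'k': 6, 'r': 9, 't': 15, 'h': 19}
env['k'] = 6+3 = 9 → {'k': 9, 'r': 9, 't': 15, 'h': 19}

{'k': 9, 'r': 9, 't': 15, 'h': 19}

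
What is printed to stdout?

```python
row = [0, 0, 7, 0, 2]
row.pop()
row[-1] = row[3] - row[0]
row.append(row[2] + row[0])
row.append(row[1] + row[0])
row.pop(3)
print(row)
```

[0, 0, 7, 7, 0]

pop() removes 2 → [0, 0, 7, 0]
row[-1] = row[3]-row[0] = 0-0 = 0 → [0, 0, 7, 0]
append row[2]+row[0] = 7+0 = 7 → [0, 0, 7, 0, 7]
append row[1]+row[0] = 0+0 = 0 → [0, 0, 7, 0, 7, 0]
pop(3) removes 0 → [0, 0, 7, 7, 0]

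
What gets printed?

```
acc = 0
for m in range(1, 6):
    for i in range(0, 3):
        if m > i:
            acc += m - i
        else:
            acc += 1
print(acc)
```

34

m=1,i=0: 1>0, acc = 0+1 = 1
m=1,i=1: not 1>1, acc = 1+1 = 2
m=1,i=2: not 1>2, acc = 2+1 = 3
m=2,i=0: 2>0, acc = 3+2 = 5
m=2,i=1: 2>1, acc = 5+1 = 6
m=2,i=2: not 2>2, acc = 6+1 = 7
m=3,i=0: 3>0, acc = 7+3 = 10
m=3,i=1: 3>1, acc = 10+2 = 12
m=3,i=2: 3>2, acc = 12+1 = 13
m=4,i=0: 4>0, acc = 13+4 = 17
m=4,i=1: 4>1, acc = 17+3 = 20
m=4,i=2: 4>2, acc = 20+2 = 22
m=5,i=0: 5>0, acc = 22+5 = 27
m=5,i=1: 5>1, acc = 27+4 = 31
m=5,i=2: 5>2, acc = 31+3 = 34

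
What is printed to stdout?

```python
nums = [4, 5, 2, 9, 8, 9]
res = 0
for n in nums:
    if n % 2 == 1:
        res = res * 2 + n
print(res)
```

47

n=4: not odd
n=5: odd, res = 0*2+5 = 5
n=2: not odd
n=9: odd, res = 5*2+9 = 19
n=8: not odd
n=9: odd, res = 19*2+9 = 47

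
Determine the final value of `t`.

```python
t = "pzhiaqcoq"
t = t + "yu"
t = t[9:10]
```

+ 'yu' → 'pzhiaqcoqyu'
slice [9:10] → 'y'

'y'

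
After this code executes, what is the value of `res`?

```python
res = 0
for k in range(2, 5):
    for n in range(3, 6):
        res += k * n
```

108

k=2,n=3: res = 0+6 = 6
k=2,n=4: res = 6+8 = 14
k=2,n=5: res = 14+10 = 24
k=3,n=3: res = 24+9 = 33
k=3,n=4: res = 33+12 = 45
k=3,n=5: res = 45+15 = 60
k=4,n=3: res = 60+12 = 72
k=4,n=4: res = 72+16 = 88
k=4,n=5: res = 88+20 = 108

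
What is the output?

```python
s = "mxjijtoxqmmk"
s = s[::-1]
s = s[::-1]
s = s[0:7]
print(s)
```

mxjijto

reverse → 'kmmqxotjijxm'
reverse → 'mxjijtoxqmmk'
slice [0:7] → 'mxjijto'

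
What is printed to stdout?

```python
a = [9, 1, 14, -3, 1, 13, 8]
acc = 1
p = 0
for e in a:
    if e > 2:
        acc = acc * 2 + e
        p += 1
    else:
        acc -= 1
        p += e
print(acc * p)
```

486

e=9: >2, acc = 1*2+9 = 11; p=1
e=1: not >2, acc = 11-1 = 10; p=2
e=14: >2, acc = 10*2+14 = 34; p=3
e=-3: not >2, acc = 34-1 = 33; p=0
e=1: not >2, acc = 33-1 = 32; p=1
e=13: >2, acc = 32*2+13 = 77; p=2
e=8: >2, acc = 77*2+8 = 162; p=3
acc*p = 162*3 = 486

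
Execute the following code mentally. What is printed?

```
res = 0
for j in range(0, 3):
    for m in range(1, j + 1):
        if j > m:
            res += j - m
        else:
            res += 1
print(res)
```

j=1,m=1: not 1>1, res = 0+1 = 1
j=2,m=1: 2>1, res = 1+1 = 2
j=2,m=2: not 2>2, res = 2+1 = 3

3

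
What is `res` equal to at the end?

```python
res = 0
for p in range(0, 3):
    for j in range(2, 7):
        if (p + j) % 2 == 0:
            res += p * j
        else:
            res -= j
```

p=0,j=2: even sum, res = 0+0 = 0
p=0,j=3: odd sum, res = 0-3 = -3
p=0,j=4: even sum, res = (-3)+0 = -3
p=0,j=5: odd sum, res = (-3)-5 = -8
p=0,j=6: even sum, res = (-8)+0 = -8
p=1,j=2: odd sum, res = (-8)-2 = -10
p=1,j=3: even sum, res = (-10)+3 = -7
p=1,j=4: odd sum, res = (-7)-4 = -11
p=1,j=5: even sum, res = (-11)+5 = -6
p=1,j=6: odd sum, res = (-6)-6 = -12
p=2,j=2: even sum, res = (-12)+4 = -8
p=2,j=3: odd sum, res = (-8)-3 = -11
p=2,j=4: even sum, res = (-11)+8 = -3
p=2,j=5: odd sum, res = (-3)-5 = -8
p=2,j=6: even sum, res = (-8)+12 = 4

4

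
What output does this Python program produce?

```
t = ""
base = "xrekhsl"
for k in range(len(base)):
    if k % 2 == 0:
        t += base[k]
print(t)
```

k=0: add 'x' → 'x'
k=1: skip
k=2: add 'e' → 'xe'
k=3: skip
k=4: add 'h' → 'xeh'
k=5: skip
k=6: add 'l' → 'xehl'

xehl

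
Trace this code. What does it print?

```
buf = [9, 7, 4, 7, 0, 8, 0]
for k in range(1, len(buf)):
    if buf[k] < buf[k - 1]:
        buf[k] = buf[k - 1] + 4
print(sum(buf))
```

k=1: 7<9, buf[1] = 9+4 = 13 → [9, 13, 4, 7, 0, 8, 0]
k=2: 4<13, buf[2] = 13+4 = 17 → [9, 13, 17, 7, 0, 8, 0]
k=3: 7<17, buf[3] = 17+4 = 21 → [9, 13, 17, 21, 0, 8, 0]
k=4: 0<21, buf[4] = 21+4 = 25 → [9, 13, 17, 21, 25, 8, 0]
k=5: 8<25, buf[5] = 25+4 = 29 → [9, 13, 17, 21, 25, 29, 0]
k=6: 0<29, buf[6] = 29+4 = 33 → [9, 13, 17, 21, 25, 29, 33]
sum = 147

147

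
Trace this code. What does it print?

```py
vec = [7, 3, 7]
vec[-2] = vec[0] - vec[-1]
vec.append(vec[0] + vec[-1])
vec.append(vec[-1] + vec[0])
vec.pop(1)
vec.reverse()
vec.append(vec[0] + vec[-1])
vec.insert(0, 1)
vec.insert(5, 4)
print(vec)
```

vec[-2] = vec[0]-vec[-1] = 7-7 = 0 → [7, 0, 7]
append vec[0]+vec[-1] = 7+7 = 14 → [7, 0, 7, 14]
append vec[-1]+vec[0] = 14+7 = 21 → [7, 0, 7, 14, 21]
pop(1) removes 0 → [7, 7, 14, 21]
reverse → [21, 14, 7, 7]
append vec[0]+vec[-1] = 21+7 = 28 → [21, 14, 7, 7, 28]
insert 1 at 0 → [1, 21, 14, 7, 7, 28]
insert 4 at 5 → [1, 21, 14, 7, 7, 4, 28]

[1, 21, 14, 7, 7, 4, 28]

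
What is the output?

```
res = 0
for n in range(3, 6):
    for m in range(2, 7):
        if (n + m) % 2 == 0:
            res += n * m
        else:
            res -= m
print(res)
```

n=3,m=2: odd sum, res = 0-2 = -2
n=3,m=3: even sum, res = (-2)+9 = 7
n=3,m=4: odd sum, res = 7-4 = 3
n=3,m=5: even sum, res = 3+15 = 18
n=3,m=6: odd sum, res = 18-6 = 12
n=4,m=2: even sum, res = 12+8 = 20
n=4,m=3: odd sum, res = 20-3 = 17
n=4,m=4: even sum, res = 17+16 = 33
n=4,m=5: odd sum, res = 33-5 = 28
n=4,m=6: even sum, res = 28+24 = 52
n=5,m=2: odd sum, res = 52-2 = 50
n=5,m=3: even sum, res = 50+15 = 65
n=5,m=4: odd sum, res = 65-4 = 61
n=5,m=5: even sum, res = 61+25 = 86
n=5,m=6: odd sum, res = 86-6 = 80

80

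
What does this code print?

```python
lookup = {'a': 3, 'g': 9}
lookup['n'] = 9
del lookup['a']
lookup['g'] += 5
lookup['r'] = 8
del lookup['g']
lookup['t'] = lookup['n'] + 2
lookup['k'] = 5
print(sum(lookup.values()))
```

33

lookup['n'] = 9 → {'a': 3, 'g': 9, 'n': 9}
del 'a' → {'g': 9, 'n': 9}
lookup['g'] = 9+5 = 14 → {'g': 14, 'n': 9}
lookup['r'] = 8 → {'g': 14, 'n': 9, 'r': 8}
del 'g' → {'n': 9, 'r': 8}
lookup['t'] = lookup['n']+2 = 11 → {'n': 9, 'r': 8, 't': 11}
lookup['k'] = 5 → {'n': 9, 'r': 8, 't': 11, 'k': 5}
sum of values = 33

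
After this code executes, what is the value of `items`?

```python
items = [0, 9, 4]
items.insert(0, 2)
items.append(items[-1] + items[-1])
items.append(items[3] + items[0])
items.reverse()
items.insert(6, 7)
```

[6, 8, 4, 9, 0, 2, 7]

insert 2 at 0 → [2, 0, 9, 4]
append items[-1]+items[-1] = 4+4 = 8 → [2, 0, 9, 4, 8]
append items[3]+items[0] = 4+2 = 6 → [2, 0, 9, 4, 8, 6]
reverse → [6, 8, 4, 9, 0, 2]
insert 7 at 6 → [6, 8, 4, 9, 0, 2, 7]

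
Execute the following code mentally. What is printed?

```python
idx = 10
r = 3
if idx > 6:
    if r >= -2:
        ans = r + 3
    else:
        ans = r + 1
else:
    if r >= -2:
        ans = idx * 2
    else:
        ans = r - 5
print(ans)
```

idx=10, r=3
idx > 6 is True; r >= -2 is True
→ ans = r + 3 = 6

6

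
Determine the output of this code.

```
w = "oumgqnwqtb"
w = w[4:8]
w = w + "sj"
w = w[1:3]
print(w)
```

slice [4:8] → 'qnwq'
+ 'sj' → 'qnwqsj'
slice [1:3] → 'nw'

nw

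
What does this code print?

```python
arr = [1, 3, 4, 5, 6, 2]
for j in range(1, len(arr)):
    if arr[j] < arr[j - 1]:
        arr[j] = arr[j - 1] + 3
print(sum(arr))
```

28

j=1: 3>=1, unchanged → [1, 3, 4, 5, 6, 2]
j=2: 4>=3, unchanged → [1, 3, 4, 5, 6, 2]
j=3: 5>=4, unchanged → [1, 3, 4, 5, 6, 2]
j=4: 6>=5, unchanged → [1, 3, 4, 5, 6, 2]
j=5: 2<6, arr[5] = 6+3 = 9 → [1, 3, 4, 5, 6, 9]
sum = 28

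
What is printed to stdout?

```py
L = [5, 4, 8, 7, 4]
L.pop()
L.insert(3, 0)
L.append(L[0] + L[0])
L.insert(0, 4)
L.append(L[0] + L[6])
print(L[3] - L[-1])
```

pop() removes 4 → [5, 4, 8, 7]
insert 0 at 3 → [5, 4, 8, 0, 7]
append L[0]+L[0] = 5+5 = 10 → [5, 4, 8, 0, 7, 10]
insert 4 at 0 → [4, 5, 4, 8, 0, 7, 10]
append L[0]+L[6] = 4+10 = 14 → [4, 5, 4, 8, 0, 7, 10, 14]
L[3]-L[-1] = 8-14 = -6

-6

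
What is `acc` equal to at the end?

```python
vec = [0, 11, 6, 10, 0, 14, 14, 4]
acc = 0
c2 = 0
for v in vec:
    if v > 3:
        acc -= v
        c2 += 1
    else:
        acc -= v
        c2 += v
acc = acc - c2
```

v=0: not >3, acc = 0-0 = 0; c2=0
v=11: >3, acc = 0-11 = -11; c2=1
v=6: >3, acc = (-11)-6 = -17; c2=2
v=10: >3, acc = (-17)-10 = -27; c2=3
v=0: not >3, acc = (-27)-0 = -27; c2=3
v=14: >3, acc = (-27)-14 = -41; c2=4
v=14: >3, acc = (-41)-14 = -55; c2=5
v=4: >3, acc = (-55)-4 = -59; c2=6
acc-c2 = (-59)-6 = -65

-65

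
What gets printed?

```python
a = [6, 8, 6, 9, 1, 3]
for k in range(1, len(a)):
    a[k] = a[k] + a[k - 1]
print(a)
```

k=1: a[1] = 8+6 = 14 → [6, 14, 6, 9, 1, 3]
k=2: a[2] = 6+14 = 20 → [6, 14, 20, 9, 1, 3]
k=3: a[3] = 9+20 = 29 → [6, 14, 20, 29, 1, 3]
k=4: a[4] = 1+29 = 30 → [6, 14, 20, 29, 30, 3]
k=5: a[5] = 3+30 = 33 → [6, 14, 20, 29, 30, 33]

[6, 14, 20, 29, 30, 33]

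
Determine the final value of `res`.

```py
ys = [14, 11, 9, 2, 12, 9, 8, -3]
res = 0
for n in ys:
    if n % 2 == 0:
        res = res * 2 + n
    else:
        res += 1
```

171

n=14: even, res = 0*2+14 = 14
n=11: not even, res = 14+1 = 15
n=9: not even, res = 15+1 = 16
n=2: even, res = 16*2+2 = 34
n=12: even, res = 34*2+12 = 80
n=9: not even, res = 80+1 = 81
n=8: even, res = 81*2+8 = 170
n=-3: not even, res = 170+1 = 171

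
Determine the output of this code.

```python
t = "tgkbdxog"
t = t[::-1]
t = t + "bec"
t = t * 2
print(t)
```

reverse → 'goxdbkgt'
+ 'bec' → 'goxdbkgtbec'
repeat ×2 → 'goxdbkgtbecgoxdbkgtbec'

goxdbkgtbecgoxdbkgtbec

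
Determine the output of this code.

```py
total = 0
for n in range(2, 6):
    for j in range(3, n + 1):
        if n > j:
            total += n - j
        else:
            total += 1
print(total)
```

7

n=3,j=3: not 3>3, total = 0+1 = 1
n=4,j=3: 4>3, total = 1+1 = 2
n=4,j=4: not 4>4, total = 2+1 = 3
n=5,j=3: 5>3, total = 3+2 = 5
n=5,j=4: 5>4, total = 5+1 = 6
n=5,j=5: not 5>5, total = 6+1 = 7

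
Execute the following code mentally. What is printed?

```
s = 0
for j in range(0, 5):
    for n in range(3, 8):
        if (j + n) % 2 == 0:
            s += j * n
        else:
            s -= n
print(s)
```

j=0,n=3: odd sum, s = 0-3 = -3
j=0,n=4: even sum, s = (-3)+0 = -3
j=0,n=5: odd sum, s = (-3)-5 = -8
j=0,n=6: even sum, s = (-8)+0 = -8
j=0,n=7: odd sum, s = (-8)-7 = -15
j=1,n=3: even sum, s = (-15)+3 = -12
j=1,n=4: odd sum, s = (-12)-4 = -16
j=1,n=5: even sum, s = (-16)+5 = -11
j=1,n=6: odd sum, s = (-11)-6 = -17
j=1,n=7: even sum, s = (-17)+7 = -10
j=2,n=3: odd sum, s = (-10)-3 = -13
j=2,n=4: even sum, s = (-13)+8 = -5
j=2,n=5: odd sum, s = (-5)-5 = -10
j=2,n=6: even sum, s = (-10)+12 = 2
j=2,n=7: odd sum, s = 2-7 = -5
j=3,n=3: even sum, s = (-5)+9 = 4
j=3,n=4: odd sum, s = 4-4 = 0
j=3,n=5: even sum, s = 0+15 = 15
j=3,n=6: odd sum, s = 15-6 = 9
j=3,n=7: even sum, s = 9+21 = 30
j=4,n=3: odd sum, s = 30-3 = 27
j=4,n=4: even sum, s = 27+16 = 43
j=4,n=5: odd sum, s = 43-5 = 38
j=4,n=6: even sum, s = 38+24 = 62
j=4,n=7: odd sum, s = 62-7 = 55

55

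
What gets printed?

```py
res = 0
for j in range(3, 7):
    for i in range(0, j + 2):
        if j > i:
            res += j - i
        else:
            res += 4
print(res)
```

84

j=3,i=0: 3>0, res = 0+3 = 3
j=3,i=1: 3>1, res = 3+2 = 5
j=3,i=2: 3>2, res = 5+1 = 6
j=3,i=3: not 3>3, res = 6+4 = 10
j=3,i=4: not 3>4, res = 10+4 = 14
j=4,i=0: 4>0, res = 14+4 = 18
j=4,i=1: 4>1, res = 18+3 = 21
j=4,i=2: 4>2, res = 21+2 = 23
j=4,i=3: 4>3, res = 23+1 = 24
j=4,i=4: not 4>4, res = 24+4 = 28
j=4,i=5: not 4>5, res = 28+4 = 32
j=5,i=0: 5>0, res = 32+5 = 37
j=5,i=1: 5>1, res = 37+4 = 41
j=5,i=2: 5>2, res = 41+3 = 44
j=5,i=3: 5>3, res = 44+2 = 46
j=5,i=4: 5>4, res = 46+1 = 47
j=5,i=5: not 5>5, res = 47+4 = 51
j=5,i=6: not 5>6, res = 51+4 = 55
j=6,i=0: 6>0, res = 55+6 = 61
j=6,i=1: 6>1, res = 61+5 = 66
j=6,i=2: 6>2, res = 66+4 = 70
j=6,i=3: 6>3, res = 70+3 = 73
j=6,i=4: 6>4, res = 73+2 = 75
j=6,i=5: 6>5, res = 75+1 = 76
j=6,i=6: not 6>6, res = 76+4 = 80
j=6,i=7: not 6>7, res = 80+4 = 84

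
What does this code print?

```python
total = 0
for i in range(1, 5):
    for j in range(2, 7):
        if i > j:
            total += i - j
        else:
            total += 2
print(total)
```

38

i=1,j=2: not 1>2, total = 0+2 = 2
i=1,j=3: not 1>3, total = 2+2 = 4
i=1,j=4: not 1>4, total = 4+2 = 6
i=1,j=5: not 1>5, total = 6+2 = 8
i=1,j=6: not 1>6, total = 8+2 = 10
i=2,j=2: not 2>2, total = 10+2 = 12
i=2,j=3: not 2>3, total = 12+2 = 14
i=2,j=4: not 2>4, total = 14+2 = 16
i=2,j=5: not 2>5, total = 16+2 = 18
i=2,j=6: not 2>6, total = 18+2 = 20
i=3,j=2: 3>2, total = 20+1 = 21
i=3,j=3: not 3>3, total = 21+2 = 23
i=3,j=4: not 3>4, total = 23+2 = 25
i=3,j=5: not 3>5, total = 25+2 = 27
i=3,j=6: not 3>6, total = 27+2 = 29
i=4,j=2: 4>2, total = 29+2 = 31
i=4,j=3: 4>3, total = 31+1 = 32
i=4,j=4: not 4>4, total = 32+2 = 34
i=4,j=5: not 4>5, total = 34+2 = 36
i=4,j=6: not 4>6, total = 36+2 = 38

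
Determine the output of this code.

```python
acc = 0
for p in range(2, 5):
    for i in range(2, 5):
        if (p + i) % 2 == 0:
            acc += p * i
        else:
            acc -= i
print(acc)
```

33

p=2,i=2: even sum, acc = 0+4 = 4
p=2,i=3: odd sum, acc = 4-3 = 1
p=2,i=4: even sum, acc = 1+8 = 9
p=3,i=2: odd sum, acc = 9-2 = 7
p=3,i=3: even sum, acc = 7+9 = 16
p=3,i=4: odd sum, acc = 16-4 = 12
p=4,i=2: even sum, acc = 12+8 = 20
p=4,i=3: odd sum, acc = 20-3 = 17
p=4,i=4: even sum, acc = 17+16 = 33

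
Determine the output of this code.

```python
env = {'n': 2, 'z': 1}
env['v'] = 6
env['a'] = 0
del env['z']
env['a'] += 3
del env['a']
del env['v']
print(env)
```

env['v'] = 6 → {'n': 2, 'z': 1, 'v': 6}
env['a'] = 0 → {'n': 2, 'z': 1, 'v': 6, 'a': 0}
del 'z' → {'n': 2, 'v': 6, 'a': 0}
env['a'] = 0+3 = 3 → {'n': 2, 'v': 6, 'a': 3}
del 'a' → {'n': 2, 'v': 6}
del 'v' → {'n': 2}

{'n': 2}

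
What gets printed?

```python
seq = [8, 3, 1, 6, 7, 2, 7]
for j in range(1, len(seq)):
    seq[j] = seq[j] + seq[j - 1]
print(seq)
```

[8, 11, 12, 18, 25, 27, 34]

j=1: seq[1] = 3+8 = 11 → [8, 11, 1, 6, 7, 2, 7]
j=2: seq[2] = 1+11 = 12 → [8, 11, 12, 6, 7, 2, 7]
j=3: seq[3] = 6+12 = 18 → [8, 11, 12, 18, 7, 2, 7]
j=4: seq[4] = 7+18 = 25 → [8, 11, 12, 18, 25, 2, 7]
j=5: seq[5] = 2+25 = 27 → [8, 11, 12, 18, 25, 27, 7]
j=6: seq[6] = 7+27 = 34 → [8, 11, 12, 18, 25, 27, 34]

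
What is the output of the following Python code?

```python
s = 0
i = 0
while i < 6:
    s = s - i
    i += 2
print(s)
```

-6

i=0: s = 0-0 = 0
i=2: s = 0-2 = -2
i=4: s = (-2)-4 = -6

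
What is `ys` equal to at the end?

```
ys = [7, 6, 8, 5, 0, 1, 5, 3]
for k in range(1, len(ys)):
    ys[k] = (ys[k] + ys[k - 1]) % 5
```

[7, 3, 1, 1, 1, 2, 2, 0]

k=1: ys[1] = (6+7)%5 = 3 → [7, 3, 8, 5, 0, 1, 5, 3]
k=2: ys[2] = (8+3)%5 = 1 → [7, 3, 1, 5, 0, 1, 5, 3]
k=3: ys[3] = (5+1)%5 = 1 → [7, 3, 1, 1, 0, 1, 5, 3]
k=4: ys[4] = (0+1)%5 = 1 → [7, 3, 1, 1, 1, 1, 5, 3]
k=5: ys[5] = (1+1)%5 = 2 → [7, 3, 1, 1, 1, 2, 5, 3]
k=6: ys[6] = (5+2)%5 = 2 → [7, 3, 1, 1, 1, 2, 2, 3]
k=7: ys[7] = (3+2)%5 = 0 → [7, 3, 1, 1, 1, 2, 2, 0]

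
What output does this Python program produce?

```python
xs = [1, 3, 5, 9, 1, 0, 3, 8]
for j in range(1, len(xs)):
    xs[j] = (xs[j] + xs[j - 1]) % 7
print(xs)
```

[1, 4, 2, 4, 5, 5, 1, 2]

j=1: xs[1] = (3+1)%7 = 4 → [1, 4, 5, 9, 1, 0, 3, 8]
j=2: xs[2] = (5+4)%7 = 2 → [1, 4, 2, 9, 1, 0, 3, 8]
j=3: xs[3] = (9+2)%7 = 4 → [1, 4, 2, 4, 1, 0, 3, 8]
j=4: xs[4] = (1+4)%7 = 5 → [1, 4, 2, 4, 5, 0, 3, 8]
j=5: xs[5] = (0+5)%7 = 5 → [1, 4, 2, 4, 5, 5, 3, 8]
j=6: xs[6] = (3+5)%7 = 1 → [1, 4, 2, 4, 5, 5, 1, 8]
j=7: xs[7] = (8+1)%7 = 2 → [1, 4, 2, 4, 5, 5, 1, 2]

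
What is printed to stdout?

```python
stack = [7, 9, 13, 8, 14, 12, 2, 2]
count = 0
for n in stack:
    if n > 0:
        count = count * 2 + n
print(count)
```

2182

n=7: >0, count = 0*2+7 = 7
n=9: >0, count = 7*2+9 = 23
n=13: >0, count = 23*2+13 = 59
n=8: >0, count = 59*2+8 = 126
n=14: >0, count = 126*2+14 = 266
n=12: >0, count = 266*2+12 = 544
n=2: >0, count = 544*2+2 = 1090
n=2: >0, count = 1090*2+2 = 2182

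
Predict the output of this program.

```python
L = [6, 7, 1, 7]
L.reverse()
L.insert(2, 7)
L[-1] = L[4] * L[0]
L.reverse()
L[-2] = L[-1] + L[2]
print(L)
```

[42, 7, 7, 14, 7]

reverse → [7, 1, 7, 6]
insert 7 at 2 → [7, 1, 7, 7, 6]
L[-1] = L[4]*L[0] = 6*7 = 42 → [7, 1, 7, 7, 42]
reverse → [42, 7, 7, 1, 7]
L[-2] = L[-1]+L[2] = 7+7 = 14 → [42, 7, 7, 14, 7]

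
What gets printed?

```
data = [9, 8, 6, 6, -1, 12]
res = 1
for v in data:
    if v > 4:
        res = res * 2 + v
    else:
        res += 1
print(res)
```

290

v=9: >4, res = 1*2+9 = 11
v=8: >4, res = 11*2+8 = 30
v=6: >4, res = 30*2+6 = 66
v=6: >4, res = 66*2+6 = 138
v=-1: not >4, res = 138+1 = 139
v=12: >4, res = 139*2+12 = 290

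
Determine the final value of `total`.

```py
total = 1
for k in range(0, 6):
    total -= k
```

-14

k=0: total = 1-0 = 1
k=1: total = 1-1 = 0
k=2: total = 0-2 = -2
k=3: total = (-2)-3 = -5
k=4: total = (-5)-4 = -9
k=5: total = (-9)-5 = -14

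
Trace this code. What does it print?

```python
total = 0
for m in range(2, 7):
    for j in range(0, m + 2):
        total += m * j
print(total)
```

375

m=2,j=0: total = 0+0 = 0
m=2,j=1: total = 0+2 = 2
m=2,j=2: total = 2+4 = 6
m=2,j=3: total = 6+6 = 12
m=3,j=0: total = 12+0 = 12
m=3,j=1: total = 12+3 = 15
m=3,j=2: total = 15+6 = 21
m=3,j=3: total = 21+9 = 30
m=3,j=4: total = 30+12 = 42
m=4,j=0: total = 42+0 = 42
m=4,j=1: total = 42+4 = 46
m=4,j=2: total = 46+8 = 54
m=4,j=3: total = 54+12 = 66
m=4,j=4: total = 66+16 = 82
m=4,j=5: total = 82+20 = 102
m=5,j=0: total = 102+0 = 102
m=5,j=1: total = 102+5 = 107
m=5,j=2: total = 107+10 = 117
m=5,j=3: total = 117+15 = 132
m=5,j=4: total = 132+20 = 152
m=5,j=5: total = 152+25 = 177
m=5,j=6: total = 177+30 = 207
m=6,j=0: total = 207+0 = 207
m=6,j=1: total = 207+6 = 213
m=6,j=2: total = 213+12 = 225
m=6,j=3: total = 225+18 = 243
m=6,j=4: total = 243+24 = 267
m=6,j=5: total = 267+30 = 297
m=6,j=6: total = 297+36 = 333
m=6,j=7: total = 333+42 = 375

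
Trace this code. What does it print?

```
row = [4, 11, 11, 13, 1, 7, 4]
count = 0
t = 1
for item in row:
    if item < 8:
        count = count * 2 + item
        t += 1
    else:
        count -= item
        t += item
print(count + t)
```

item=4: <8, count = 0*2+4 = 4; t=2
item=11: not <8, count = 4-11 = -7; t=13
item=11: not <8, count = (-7)-11 = -18; t=24
item=13: not <8, count = (-18)-13 = -31; t=37
item=1: <8, count = (-31)*2+1 = -61; t=38
item=7: <8, count = (-61)*2+7 = -115; t=39
item=4: <8, count = (-115)*2+4 = -226; t=40
count+t = (-226)+40 = -186

-186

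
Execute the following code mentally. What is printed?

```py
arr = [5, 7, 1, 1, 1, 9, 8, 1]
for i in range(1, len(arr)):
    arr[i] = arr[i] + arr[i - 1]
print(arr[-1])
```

33

i=1: arr[1] = 7+5 = 12 → [5, 12, 1, 1, 1, 9, 8, 1]
i=2: arr[2] = 1+12 = 13 → [5, 12, 13, 1, 1, 9, 8, 1]
i=3: arr[3] = 1+13 = 14 → [5, 12, 13, 14, 1, 9, 8, 1]
i=4: arr[4] = 1+14 = 15 → [5, 12, 13, 14, 15, 9, 8, 1]
i=5: arr[5] = 9+15 = 24 → [5, 12, 13, 14, 15, 24, 8, 1]
i=6: arr[6] = 8+24 = 32 → [5, 12, 13, 14, 15, 24, 32, 1]
i=7: arr[7] = 1+32 = 33 → [5, 12, 13, 14, 15, 24, 32, 33]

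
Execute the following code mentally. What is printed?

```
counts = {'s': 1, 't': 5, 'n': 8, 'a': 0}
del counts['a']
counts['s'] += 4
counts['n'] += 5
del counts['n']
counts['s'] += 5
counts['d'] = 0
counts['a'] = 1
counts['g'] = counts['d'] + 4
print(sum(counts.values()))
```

del 'a' → {'s': 1, 't': 5, 'n': 8}
counts['s'] = 1+4 = 5 → {'s': 5, 't': 5, 'n': 8}
counts['n'] = 8+5 = 13 → {'s': 5, 't': 5, 'n': 13}
del 'n' → {'s': 5, 't': 5}
counts['s'] = 5+5 = 10 → {'s': 10, 't': 5}
counts['d'] = 0 → {'s': 10, 't': 5, 'd': 0}
counts['a'] = 1 → {'s': 10, 't': 5, 'd': 0, 'a': 1}
counts['g'] = counts['d']+4 = 4 → {'s': 10, 't': 5, 'd': 0, 'a': 1, 'g': 4}
sum of values = 20

20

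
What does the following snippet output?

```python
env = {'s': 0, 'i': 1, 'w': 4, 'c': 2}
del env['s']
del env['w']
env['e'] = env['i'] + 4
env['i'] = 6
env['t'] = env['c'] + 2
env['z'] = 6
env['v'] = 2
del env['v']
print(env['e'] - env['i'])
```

-1

del 's' → {'i': 1, 'w': 4, 'c': 2}
del 'w' → {'i': 1, 'c': 2}
env['e'] = env['i']+4 = 5 → {'i': 1, 'c': 2, 'e': 5}
env['i'] = 6 → {'i': 6, 'c': 2, 'e': 5}
env['t'] = env['c']+2 = 4 → {'i': 6, 'c': 2, 'e': 5, 't': 4}
env['z'] = 6 → {'i': 6, 'c': 2, 'e': 5, 't': 4, 'z': 6}
env['v'] = 2 → {'i': 6, 'c': 2, 'e': 5, 't': 4, 'z': 6, 'v': 2}
del 'v' → {'i': 6, 'c': 2, 'e': 5, 't': 4, 'z': 6}
env['e']-env['i'] = 5-6 = -1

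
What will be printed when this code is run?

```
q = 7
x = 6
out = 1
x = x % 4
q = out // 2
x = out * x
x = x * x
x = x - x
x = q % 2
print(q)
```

x = 6%4 = 2
q = 1//2 = 0
x = 1*2 = 2
x = 2*2 = 4
x = 4-4 = 0
x = 0%2 = 0

0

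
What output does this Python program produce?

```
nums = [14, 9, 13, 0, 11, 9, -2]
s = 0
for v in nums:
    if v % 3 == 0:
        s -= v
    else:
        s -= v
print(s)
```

-54

v=14: not %3==0, s = 0-14 = -14
v=9: %3==0, s = (-14)-9 = -23
v=13: not %3==0, s = (-23)-13 = -36
v=0: %3==0, s = (-36)-0 = -36
v=11: not %3==0, s = (-36)-11 = -47
v=9: %3==0, s = (-47)-9 = -56
v=-2: not %3==0, s = (-56)-(-2) = -54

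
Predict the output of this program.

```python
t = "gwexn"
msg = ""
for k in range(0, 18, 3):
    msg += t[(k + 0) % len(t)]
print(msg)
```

k=0: add t[0]='g' → 'g'
k=3: add t[3]='x' → 'gx'
k=6: add t[1]='w' → 'gxw'
k=9: add t[4]='n' → 'gxwn'
k=12: add t[2]='e' → 'gxwne'
k=15: add t[0]='g' → 'gxwneg'

gxwneg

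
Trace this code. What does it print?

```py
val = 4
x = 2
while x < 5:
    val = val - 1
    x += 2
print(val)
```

2

x=2: val = 4-1 = 3
x=4: val = 3-1 = 2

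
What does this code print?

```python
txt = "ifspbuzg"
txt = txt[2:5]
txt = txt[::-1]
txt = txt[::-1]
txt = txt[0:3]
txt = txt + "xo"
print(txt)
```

slice [2:5] → 'spb'
reverse → 'bps'
reverse → 'spb'
slice [0:3] → 'spb'
+ 'xo' → 'spbxo'

spbxo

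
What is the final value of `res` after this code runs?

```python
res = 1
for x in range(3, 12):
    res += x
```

64

x=3: res = 1+3 = 4
x=4: res = 4+4 = 8
x=5: res = 8+5 = 13
x=6: res = 13+6 = 19
x=7: res = 19+7 = 26
x=8: res = 26+8 = 34
x=9: res = 34+9 = 43
x=10: res = 43+10 = 53
x=11: res = 53+11 = 64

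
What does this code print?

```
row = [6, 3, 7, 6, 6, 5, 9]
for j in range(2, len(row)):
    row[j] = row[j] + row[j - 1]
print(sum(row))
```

j=2: row[2] = 7+3 = 10 → [6, 3, 10, 6, 6, 5, 9]
j=3: row[3] = 6+10 = 16 → [6, 3, 10, 16, 6, 5, 9]
j=4: row[4] = 6+16 = 22 → [6, 3, 10, 16, 22, 5, 9]
j=5: row[5] = 5+22 = 27 → [6, 3, 10, 16, 22, 27, 9]
j=6: row[6] = 9+27 = 36 → [6, 3, 10, 16, 22, 27, 36]
sum = 120

120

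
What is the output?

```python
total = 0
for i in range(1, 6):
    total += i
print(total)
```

i=1: total = 0+1 = 1
i=2: total = 1+2 = 3
i=3: total = 3+3 = 6
i=4: total = 6+4 = 10
i=5: total = 10+5 = 15

15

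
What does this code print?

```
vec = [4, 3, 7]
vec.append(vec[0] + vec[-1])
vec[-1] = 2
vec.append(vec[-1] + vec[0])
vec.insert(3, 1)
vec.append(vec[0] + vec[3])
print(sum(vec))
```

28

append vec[0]+vec[-1] = 4+7 = 11 → [4, 3, 7, 11]
vec[-1] = 2 → [4, 3, 7, 2]
append vec[-1]+vec[0] = 2+4 = 6 → [4, 3, 7, 2, 6]
insert 1 at 3 → [4, 3, 7, 1, 2, 6]
append vec[0]+vec[3] = 4+1 = 5 → [4, 3, 7, 1, 2, 6, 5]
sum = 28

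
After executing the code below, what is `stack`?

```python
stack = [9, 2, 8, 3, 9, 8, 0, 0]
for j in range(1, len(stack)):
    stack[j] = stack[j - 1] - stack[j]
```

j=1: stack[1] = 9-2 = 7 → [9, 7, 8, 3, 9, 8, 0, 0]
j=2: stack[2] = 7-8 = -1 → [9, 7, -1, 3, 9, 8, 0, 0]
j=3: stack[3] = (-1)-3 = -4 → [9, 7, -1, -4, 9, 8, 0, 0]
j=4: stack[4] = (-4)-9 = -13 → [9, 7, -1, -4, -13, 8, 0, 0]
j=5: stack[5] = (-13)-8 = -21 → [9, 7, -1, -4, -13, -21, 0, 0]
j=6: stack[6] = (-21)-0 = -21 → [9, 7, -1, -4, -13, -21, -21, 0]
j=7: stack[7] = (-21)-0 = -21 → [9, 7, -1, -4, -13, -21, -21, -21]

[9, 7, -1, -4, -13, -21, -21, -21]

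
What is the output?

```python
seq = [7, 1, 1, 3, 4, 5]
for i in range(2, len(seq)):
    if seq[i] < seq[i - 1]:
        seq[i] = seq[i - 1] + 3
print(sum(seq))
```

i=2: 1>=1, unchanged → [7, 1, 1, 3, 4, 5]
i=3: 3>=1, unchanged → [7, 1, 1, 3, 4, 5]
i=4: 4>=3, unchanged → [7, 1, 1, 3, 4, 5]
i=5: 5>=4, unchanged → [7, 1, 1, 3, 4, 5]
sum = 21

21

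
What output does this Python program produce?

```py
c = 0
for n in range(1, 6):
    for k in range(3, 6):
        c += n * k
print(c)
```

180

n=1,k=3: c = 0+3 = 3
n=1,k=4: c = 3+4 = 7
n=1,k=5: c = 7+5 = 12
n=2,k=3: c = 12+6 = 18
n=2,k=4: c = 18+8 = 26
n=2,k=5: c = 26+10 = 36
n=3,k=3: c = 36+9 = 45
n=3,k=4: c = 45+12 = 57
n=3,k=5: c = 57+15 = 72
n=4,k=3: c = 72+12 = 84
n=4,k=4: c = 84+16 = 100
n=4,k=5: c = 100+20 = 120
n=5,k=3: c = 120+15 = 135
n=5,k=4: c = 135+20 = 155
n=5,k=5: c = 155+25 = 180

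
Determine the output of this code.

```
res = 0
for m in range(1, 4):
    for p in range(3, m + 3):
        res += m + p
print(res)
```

36

m=1,p=3: res = 0+4 = 4
m=2,p=3: res = 4+5 = 9
m=2,p=4: res = 9+6 = 15
m=3,p=3: res = 15+6 = 21
m=3,p=4: res = 21+7 = 28
m=3,p=5: res = 28+8 = 36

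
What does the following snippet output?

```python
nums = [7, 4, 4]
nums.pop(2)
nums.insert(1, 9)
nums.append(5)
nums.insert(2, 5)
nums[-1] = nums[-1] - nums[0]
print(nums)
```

[7, 9, 5, 4, -2]

pop(2) removes 4 → [7, 4]
insert 9 at 1 → [7, 9, 4]
append 5 → [7, 9, 4, 5]
insert 5 at 2 → [7, 9, 5, 4, 5]
nums[-1] = nums[-1]-nums[0] = 5-7 = -2 → [7, 9, 5, 4, -2]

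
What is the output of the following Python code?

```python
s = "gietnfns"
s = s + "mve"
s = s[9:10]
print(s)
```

v

+ 'mve' → 'gietnfnsmve'
slice [9:10] → 'v'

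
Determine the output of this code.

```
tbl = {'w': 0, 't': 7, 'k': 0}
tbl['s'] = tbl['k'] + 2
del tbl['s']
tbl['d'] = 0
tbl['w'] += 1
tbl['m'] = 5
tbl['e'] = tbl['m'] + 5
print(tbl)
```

{'w': 1, 't': 7, 'k': 0, 'd': 0, 'm': 5, 'e': 10}

tbl['s'] = tbl['k']+2 = 2 → {'w': 0, 't': 7, 'k': 0, 's': 2}
del 's' → {'w': 0, 't': 7, 'k': 0}
tbl['d'] = 0 → {'w': 0, 't': 7, 'k': 0, 'd': 0}
tbl['w'] = 0+1 = 1 → {'w': 1, 't': 7, 'k': 0, 'd': 0}
tbl['m'] = 5 → {'w': 1, 't': 7, 'k': 0, 'd': 0, 'm': 5}
tbl['e'] = tbl['m']+5 = 10 → {'w': 1, 't': 7, 'k': 0, 'd': 0, 'm': 5, 'e': 10}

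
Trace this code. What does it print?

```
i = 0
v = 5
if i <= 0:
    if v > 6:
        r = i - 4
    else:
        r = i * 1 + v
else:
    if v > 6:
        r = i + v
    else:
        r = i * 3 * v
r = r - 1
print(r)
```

4

i=0, v=5
i <= 0 is True; v > 6 is False
→ r = i * 1 + v = 5
r = 5-1 = 4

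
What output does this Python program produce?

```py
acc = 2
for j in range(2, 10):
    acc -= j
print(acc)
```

j=2: acc = 2-2 = 0
j=3: acc = 0-3 = -3
j=4: acc = (-3)-4 = -7
j=5: acc = (-7)-5 = -12
j=6: acc = (-12)-6 = -18
j=7: acc = (-18)-7 = -25
j=8: acc = (-25)-8 = -33
j=9: acc = (-33)-9 = -42

-42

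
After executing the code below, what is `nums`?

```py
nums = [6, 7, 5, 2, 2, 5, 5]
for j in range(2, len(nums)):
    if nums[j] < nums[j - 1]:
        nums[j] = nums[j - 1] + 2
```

[6, 7, 9, 11, 13, 15, 17]

j=2: 5<7, nums[2] = 7+2 = 9 → [6, 7, 9, 2, 2, 5, 5]
j=3: 2<9, nums[3] = 9+2 = 11 → [6, 7, 9, 11, 2, 5, 5]
j=4: 2<11, nums[4] = 11+2 = 13 → [6, 7, 9, 11, 13, 5, 5]
j=5: 5<13, nums[5] = 13+2 = 15 → [6, 7, 9, 11, 13, 15, 5]
j=6: 5<15, nums[6] = 15+2 = 17 → [6, 7, 9, 11, 13, 15, 17]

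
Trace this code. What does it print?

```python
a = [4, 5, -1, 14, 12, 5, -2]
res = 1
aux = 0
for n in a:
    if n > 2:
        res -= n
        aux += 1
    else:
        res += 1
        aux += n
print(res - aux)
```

n=4: >2, res = 1-4 = -3; aux=1
n=5: >2, res = (-3)-5 = -8; aux=2
n=-1: not >2, res = (-8)+1 = -7; aux=1
n=14: >2, res = (-7)-14 = -21; aux=2
n=12: >2, res = (-21)-12 = -33; aux=3
n=5: >2, res = (-33)-5 = -38; aux=4
n=-2: not >2, res = (-38)+1 = -37; aux=2
res-aux = (-37)-2 = -39

-39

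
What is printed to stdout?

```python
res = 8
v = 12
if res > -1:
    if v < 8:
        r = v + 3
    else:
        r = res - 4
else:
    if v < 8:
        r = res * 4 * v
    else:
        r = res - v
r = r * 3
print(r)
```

12

res=8, v=12
res > -1 is True; v < 8 is False
→ r = res - 4 = 4
r = 4*3 = 12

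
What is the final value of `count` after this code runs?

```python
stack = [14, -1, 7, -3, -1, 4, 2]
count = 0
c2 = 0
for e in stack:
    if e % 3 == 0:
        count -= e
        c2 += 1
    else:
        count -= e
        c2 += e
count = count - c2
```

e=14: not %3==0, count = 0-14 = -14; c2=14
e=-1: not %3==0, count = (-14)-(-1) = -13; c2=13
e=7: not %3==0, count = (-13)-7 = -20; c2=20
e=-3: %3==0, count = (-20)-(-3) = -17; c2=21
e=-1: not %3==0, count = (-17)-(-1) = -16; c2=20
e=4: not %3==0, count = (-16)-4 = -20; c2=24
e=2: not %3==0, count = (-20)-2 = -22; c2=26
count-c2 = (-22)-26 = -48

-48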